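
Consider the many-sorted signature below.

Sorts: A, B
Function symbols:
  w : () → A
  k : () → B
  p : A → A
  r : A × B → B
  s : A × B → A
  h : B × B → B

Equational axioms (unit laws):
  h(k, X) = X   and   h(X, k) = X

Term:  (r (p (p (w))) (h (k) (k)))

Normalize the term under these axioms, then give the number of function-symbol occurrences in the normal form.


size = 5

1. (r (p (p (w))) (h (k) (k)))  →  (r (p (p (w))) (k))
normal form: (r (p (p (w))) (k))


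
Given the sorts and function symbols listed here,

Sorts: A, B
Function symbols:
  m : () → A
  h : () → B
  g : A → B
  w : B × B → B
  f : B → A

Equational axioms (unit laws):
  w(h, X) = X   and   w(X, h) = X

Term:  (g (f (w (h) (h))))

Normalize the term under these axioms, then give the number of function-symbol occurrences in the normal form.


size = 3

1. (g (f (w (h) (h))))  →  (g (f (h)))
normal form: (g (f (h)))


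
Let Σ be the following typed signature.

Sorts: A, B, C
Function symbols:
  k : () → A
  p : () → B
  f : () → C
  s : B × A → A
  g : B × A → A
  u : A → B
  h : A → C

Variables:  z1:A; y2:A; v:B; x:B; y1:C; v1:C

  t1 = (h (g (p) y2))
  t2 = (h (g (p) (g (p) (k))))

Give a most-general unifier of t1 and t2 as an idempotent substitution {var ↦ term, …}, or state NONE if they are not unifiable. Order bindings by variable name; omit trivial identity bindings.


{y2 ↦ (g (p) (k))}


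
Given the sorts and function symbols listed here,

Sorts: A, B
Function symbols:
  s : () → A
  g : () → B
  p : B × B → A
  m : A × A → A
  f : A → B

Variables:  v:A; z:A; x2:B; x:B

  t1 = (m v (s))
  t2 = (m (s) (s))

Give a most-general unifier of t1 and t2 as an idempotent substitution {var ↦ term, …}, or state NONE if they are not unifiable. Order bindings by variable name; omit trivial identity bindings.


{v ↦ (s)}


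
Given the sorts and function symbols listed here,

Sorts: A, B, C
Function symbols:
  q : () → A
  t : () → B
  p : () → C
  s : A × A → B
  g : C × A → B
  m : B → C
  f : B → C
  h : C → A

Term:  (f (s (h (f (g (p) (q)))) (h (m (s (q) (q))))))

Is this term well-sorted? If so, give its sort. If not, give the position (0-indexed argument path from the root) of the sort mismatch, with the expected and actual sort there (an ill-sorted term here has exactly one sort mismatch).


          (p) : C
          (q) : A
        (g (p) (q)) : B
      (f (g (p) (q))) : C
    (h (f (g (p) (q)))) : A
          (q) : A
          (q) : A
        (s (q) (q)) : B
      (m (s (q) (q))) : C
    (h (m (s (q) (q)))) : A
  (s (h (f (g (p) (q)))) (h (m (s (q) (q))))) : B
(f (s (h (f (g (p) (q)))) (h (m (s (q) (q)))))) : C

well-sorted; sort = C


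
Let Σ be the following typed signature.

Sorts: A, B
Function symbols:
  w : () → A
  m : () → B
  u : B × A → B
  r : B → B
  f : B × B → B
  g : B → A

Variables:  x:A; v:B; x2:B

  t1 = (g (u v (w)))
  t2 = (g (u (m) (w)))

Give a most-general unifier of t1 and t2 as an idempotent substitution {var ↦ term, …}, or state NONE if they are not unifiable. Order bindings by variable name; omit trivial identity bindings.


{v ↦ (m)}


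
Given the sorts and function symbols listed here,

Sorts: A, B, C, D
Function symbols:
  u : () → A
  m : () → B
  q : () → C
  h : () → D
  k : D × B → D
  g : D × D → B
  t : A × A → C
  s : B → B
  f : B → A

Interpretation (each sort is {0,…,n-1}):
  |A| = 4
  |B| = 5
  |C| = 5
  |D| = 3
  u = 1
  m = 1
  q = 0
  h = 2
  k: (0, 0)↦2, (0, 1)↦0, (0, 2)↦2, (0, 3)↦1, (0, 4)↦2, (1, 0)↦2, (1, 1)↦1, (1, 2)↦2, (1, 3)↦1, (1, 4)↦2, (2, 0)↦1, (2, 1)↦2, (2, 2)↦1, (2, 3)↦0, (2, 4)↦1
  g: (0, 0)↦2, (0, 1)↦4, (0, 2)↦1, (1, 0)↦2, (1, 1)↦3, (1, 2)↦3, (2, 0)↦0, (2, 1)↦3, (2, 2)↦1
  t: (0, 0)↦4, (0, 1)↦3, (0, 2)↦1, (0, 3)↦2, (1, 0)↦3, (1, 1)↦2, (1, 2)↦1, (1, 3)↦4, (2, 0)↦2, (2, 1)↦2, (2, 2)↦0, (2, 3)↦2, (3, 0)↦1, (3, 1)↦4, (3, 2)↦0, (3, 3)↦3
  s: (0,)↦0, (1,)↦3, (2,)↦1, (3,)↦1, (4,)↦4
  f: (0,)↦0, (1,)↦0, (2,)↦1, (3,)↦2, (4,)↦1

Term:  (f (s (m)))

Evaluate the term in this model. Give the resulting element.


  m = 1
  (s (m)) = s(1,) = 3
  (f (s (m))) = f(3,) = 2

value = 2


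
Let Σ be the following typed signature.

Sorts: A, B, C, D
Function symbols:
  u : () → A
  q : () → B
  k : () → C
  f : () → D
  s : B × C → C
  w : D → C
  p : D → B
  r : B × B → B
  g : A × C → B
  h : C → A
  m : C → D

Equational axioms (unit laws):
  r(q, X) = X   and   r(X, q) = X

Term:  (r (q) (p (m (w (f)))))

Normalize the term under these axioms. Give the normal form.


normal form = (p (m (w (f))))

1. (r (q) (p (m (w (f)))))  →  (p (m (w (f))))


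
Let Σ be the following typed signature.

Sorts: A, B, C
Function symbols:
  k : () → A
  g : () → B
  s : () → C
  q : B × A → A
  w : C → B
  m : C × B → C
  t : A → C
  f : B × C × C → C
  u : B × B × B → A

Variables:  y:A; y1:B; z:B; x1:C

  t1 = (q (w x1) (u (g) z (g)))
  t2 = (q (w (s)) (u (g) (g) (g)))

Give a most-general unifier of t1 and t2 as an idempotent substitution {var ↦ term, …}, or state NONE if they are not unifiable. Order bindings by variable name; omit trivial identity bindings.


{x1 ↦ (s), z ↦ (g)}


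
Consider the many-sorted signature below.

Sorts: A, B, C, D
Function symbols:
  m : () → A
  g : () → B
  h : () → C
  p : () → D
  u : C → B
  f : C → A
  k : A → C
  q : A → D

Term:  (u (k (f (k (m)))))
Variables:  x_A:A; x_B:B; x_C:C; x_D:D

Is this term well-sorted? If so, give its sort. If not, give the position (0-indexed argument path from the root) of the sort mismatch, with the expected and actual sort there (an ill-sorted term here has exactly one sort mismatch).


        (m) : A
      (k (m)) : C
    (f (k (m))) : A
  (k (f (k (m)))) : C
(u (k (f (k (m))))) : B

well-sorted; sort = B


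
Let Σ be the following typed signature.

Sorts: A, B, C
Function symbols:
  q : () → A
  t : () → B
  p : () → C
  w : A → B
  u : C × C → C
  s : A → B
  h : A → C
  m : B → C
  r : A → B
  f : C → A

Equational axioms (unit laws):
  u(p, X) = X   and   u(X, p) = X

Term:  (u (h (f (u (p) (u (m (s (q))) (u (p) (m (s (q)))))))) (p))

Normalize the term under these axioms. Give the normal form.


normal form = (h (f (u (m (s (q))) (m (s (q))))))

1. (u (h (f (u (p) (u (m (s (q))) (u (p) (m (s (q)))))))) (p))  →  (h (f (u (p) (u (m (s (q))) (u (p) (m (s (q))))))))
2. (h (f (u (p) (u (m (s (q))) (u (p) (m (s (q))))))))  →  (h (f (u (m (s (q))) (u (p) (m (s (q)))))))
3. (h (f (u (m (s (q))) (u (p) (m (s (q)))))))  →  (h (f (u (m (s (q))) (m (s (q))))))


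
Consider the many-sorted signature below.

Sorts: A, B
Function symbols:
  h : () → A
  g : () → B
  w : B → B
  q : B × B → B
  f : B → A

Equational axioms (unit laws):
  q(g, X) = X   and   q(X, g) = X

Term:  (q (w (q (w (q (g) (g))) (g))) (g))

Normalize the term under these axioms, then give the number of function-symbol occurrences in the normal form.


1. (q (w (q (w (q (g) (g))) (g))) (g))  →  (w (q (w (q (g) (g))) (g)))
2. (w (q (w (q (g) (g))) (g)))  →  (w (w (q (g) (g))))
3. (w (w (q (g) (g))))  →  (w (w (g)))
normal form: (w (w (g)))

size = 3


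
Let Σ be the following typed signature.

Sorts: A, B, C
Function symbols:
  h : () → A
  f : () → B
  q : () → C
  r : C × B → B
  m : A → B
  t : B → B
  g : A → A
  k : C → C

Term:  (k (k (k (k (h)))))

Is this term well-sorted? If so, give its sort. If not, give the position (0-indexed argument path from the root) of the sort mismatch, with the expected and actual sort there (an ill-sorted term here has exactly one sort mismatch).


        (h) : A
      (k (h)) : ✗ arg 0 at [0, 0, 0, 0] has sort A, expected C

ill-sorted at position [0, 0, 0, 0]: expected C, got A


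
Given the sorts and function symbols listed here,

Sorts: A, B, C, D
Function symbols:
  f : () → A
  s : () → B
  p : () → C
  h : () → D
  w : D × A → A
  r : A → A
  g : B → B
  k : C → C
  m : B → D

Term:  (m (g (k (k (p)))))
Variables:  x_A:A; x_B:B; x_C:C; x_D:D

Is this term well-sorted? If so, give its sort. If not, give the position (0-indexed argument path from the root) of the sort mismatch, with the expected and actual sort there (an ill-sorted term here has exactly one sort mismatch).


        (p) : C
      (k (p)) : C
    (k (k (p))) : C
  (g (k (k (p)))) : ✗ arg 0 at [0, 0] has sort C, expected B

ill-sorted at position [0, 0]: expected B, got C


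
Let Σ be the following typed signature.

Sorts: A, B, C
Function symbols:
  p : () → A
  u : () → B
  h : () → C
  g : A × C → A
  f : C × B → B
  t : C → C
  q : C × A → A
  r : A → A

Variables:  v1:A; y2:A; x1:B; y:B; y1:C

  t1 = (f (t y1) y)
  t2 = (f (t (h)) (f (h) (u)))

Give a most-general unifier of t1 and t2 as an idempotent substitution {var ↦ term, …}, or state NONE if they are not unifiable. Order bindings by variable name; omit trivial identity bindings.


{y ↦ (f (h) (u)), y1 ↦ (h)}


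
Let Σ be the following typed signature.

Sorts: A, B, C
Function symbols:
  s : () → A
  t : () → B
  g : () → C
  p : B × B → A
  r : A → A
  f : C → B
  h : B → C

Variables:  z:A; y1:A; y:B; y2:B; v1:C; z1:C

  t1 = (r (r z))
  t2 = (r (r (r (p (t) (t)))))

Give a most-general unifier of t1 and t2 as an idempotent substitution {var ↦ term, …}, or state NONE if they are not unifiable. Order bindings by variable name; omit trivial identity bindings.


{z ↦ (r (p (t) (t)))}


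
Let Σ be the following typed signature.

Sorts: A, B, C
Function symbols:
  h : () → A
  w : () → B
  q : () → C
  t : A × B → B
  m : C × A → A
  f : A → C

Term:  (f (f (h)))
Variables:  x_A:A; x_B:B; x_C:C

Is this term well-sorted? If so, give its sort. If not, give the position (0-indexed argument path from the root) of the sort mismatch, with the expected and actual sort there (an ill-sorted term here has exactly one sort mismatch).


ill-sorted at position [0]: expected A, got C

    (h) : A
  (f (h)) : C
(f (f (h))) : ✗ arg 0 at [0] has sort C, expected A


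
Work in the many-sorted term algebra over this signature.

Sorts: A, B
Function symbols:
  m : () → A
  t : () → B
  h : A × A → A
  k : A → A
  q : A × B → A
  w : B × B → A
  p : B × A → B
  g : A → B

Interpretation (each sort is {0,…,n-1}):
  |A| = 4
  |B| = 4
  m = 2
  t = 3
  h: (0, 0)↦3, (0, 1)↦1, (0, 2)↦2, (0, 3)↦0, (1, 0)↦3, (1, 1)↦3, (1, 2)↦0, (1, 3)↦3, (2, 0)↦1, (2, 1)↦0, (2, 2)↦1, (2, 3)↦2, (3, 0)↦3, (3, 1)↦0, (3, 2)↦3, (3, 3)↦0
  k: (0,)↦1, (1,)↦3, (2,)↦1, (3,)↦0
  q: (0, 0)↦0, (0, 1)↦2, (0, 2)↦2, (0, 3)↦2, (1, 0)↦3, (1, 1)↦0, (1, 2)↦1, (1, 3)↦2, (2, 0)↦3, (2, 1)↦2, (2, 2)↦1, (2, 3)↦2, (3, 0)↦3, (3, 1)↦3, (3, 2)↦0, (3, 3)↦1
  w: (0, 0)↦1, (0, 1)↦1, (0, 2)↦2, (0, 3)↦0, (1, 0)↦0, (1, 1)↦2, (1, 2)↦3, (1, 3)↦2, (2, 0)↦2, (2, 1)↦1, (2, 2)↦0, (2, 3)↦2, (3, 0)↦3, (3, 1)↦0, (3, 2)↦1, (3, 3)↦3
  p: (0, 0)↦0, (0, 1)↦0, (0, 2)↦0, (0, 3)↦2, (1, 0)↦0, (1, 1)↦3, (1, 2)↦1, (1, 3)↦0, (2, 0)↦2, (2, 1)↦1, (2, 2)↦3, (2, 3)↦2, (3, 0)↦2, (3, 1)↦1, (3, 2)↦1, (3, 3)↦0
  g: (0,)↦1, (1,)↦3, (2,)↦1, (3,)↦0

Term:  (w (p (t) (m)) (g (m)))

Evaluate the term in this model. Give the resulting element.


value = 2

  t = 3
  m = 2
  (p (t) (m)) = p(3, 2) = 1
  m = 2
  (g (m)) = g(2,) = 1
  (w (p (t) (m)) (g (m))) = w(1, 1) = 2


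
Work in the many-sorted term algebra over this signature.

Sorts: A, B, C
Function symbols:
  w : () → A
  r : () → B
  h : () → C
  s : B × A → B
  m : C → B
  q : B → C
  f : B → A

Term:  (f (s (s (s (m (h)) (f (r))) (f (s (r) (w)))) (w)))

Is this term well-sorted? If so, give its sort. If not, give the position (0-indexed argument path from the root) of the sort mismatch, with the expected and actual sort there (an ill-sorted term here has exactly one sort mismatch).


          (h) : C
        (m (h)) : B
          (r) : B
        (f (r)) : A
      (s (m (h)) (f (r))) : B
          (r) : B
          (w) : A
        (s (r) (w)) : B
      (f (s (r) (w))) : A
    (s (s (m (h)) (f (r))) (f (s (r) (w)))) : B
    (w) : A
  (s (s (s (m (h)) (f (r))) (f (s (r) (w)))) (w)) : B
(f (s (s (s (m (h)) (f (r))) (f (s (r) (w)))) (w))) : A

well-sorted; sort = A


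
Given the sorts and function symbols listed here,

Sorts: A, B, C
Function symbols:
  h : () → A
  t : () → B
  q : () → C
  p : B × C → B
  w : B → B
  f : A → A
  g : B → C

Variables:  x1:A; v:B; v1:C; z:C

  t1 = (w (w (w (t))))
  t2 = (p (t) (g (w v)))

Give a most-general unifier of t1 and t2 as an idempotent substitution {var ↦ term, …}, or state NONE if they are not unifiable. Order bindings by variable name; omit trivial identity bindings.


head clash or occurs-check failure — not unifiable

NONE (not unifiable)


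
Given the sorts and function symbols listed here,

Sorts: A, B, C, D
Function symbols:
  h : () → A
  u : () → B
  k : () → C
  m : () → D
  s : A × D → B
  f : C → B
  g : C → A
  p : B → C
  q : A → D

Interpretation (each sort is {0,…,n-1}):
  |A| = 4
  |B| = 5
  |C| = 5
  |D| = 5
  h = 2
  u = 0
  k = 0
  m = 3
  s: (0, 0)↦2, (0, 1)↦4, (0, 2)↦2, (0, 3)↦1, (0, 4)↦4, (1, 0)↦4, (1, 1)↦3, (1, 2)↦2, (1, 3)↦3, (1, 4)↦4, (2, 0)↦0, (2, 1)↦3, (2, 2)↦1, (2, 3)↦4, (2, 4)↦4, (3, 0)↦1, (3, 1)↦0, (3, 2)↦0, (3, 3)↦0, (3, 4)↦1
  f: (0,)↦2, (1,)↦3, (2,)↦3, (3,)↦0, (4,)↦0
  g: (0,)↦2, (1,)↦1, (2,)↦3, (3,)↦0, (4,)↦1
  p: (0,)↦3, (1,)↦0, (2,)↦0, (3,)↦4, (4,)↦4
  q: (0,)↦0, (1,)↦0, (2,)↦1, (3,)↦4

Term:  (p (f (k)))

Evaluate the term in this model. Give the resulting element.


value = 0

  k = 0
  (f (k)) = f(0,) = 2
  (p (f (k))) = p(2,) = 0


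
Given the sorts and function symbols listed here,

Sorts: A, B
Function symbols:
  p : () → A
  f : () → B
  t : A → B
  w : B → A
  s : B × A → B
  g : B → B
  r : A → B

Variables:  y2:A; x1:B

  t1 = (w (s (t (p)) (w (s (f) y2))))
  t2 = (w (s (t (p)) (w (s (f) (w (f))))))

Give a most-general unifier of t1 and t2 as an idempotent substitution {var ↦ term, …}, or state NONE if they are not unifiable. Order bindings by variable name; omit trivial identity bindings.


{y2 ↦ (w (f))}


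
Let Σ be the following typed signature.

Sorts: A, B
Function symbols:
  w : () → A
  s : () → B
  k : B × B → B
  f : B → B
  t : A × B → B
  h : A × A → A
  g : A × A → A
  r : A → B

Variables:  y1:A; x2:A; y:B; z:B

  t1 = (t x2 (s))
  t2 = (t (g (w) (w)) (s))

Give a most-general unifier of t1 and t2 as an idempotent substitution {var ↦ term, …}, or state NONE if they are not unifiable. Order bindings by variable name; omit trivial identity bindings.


{x2 ↦ (g (w) (w))}


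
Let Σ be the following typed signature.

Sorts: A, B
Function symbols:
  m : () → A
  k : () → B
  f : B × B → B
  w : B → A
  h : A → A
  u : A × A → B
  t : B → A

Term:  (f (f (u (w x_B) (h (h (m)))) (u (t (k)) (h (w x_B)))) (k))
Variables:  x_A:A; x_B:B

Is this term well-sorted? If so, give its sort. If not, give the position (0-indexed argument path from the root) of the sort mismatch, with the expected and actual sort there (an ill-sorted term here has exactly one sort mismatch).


well-sorted; sort = B

        x_B : B
      (w x_B) : A
          (m) : A
        (h (m)) : A
      (h (h (m))) : A
    (u (w x_B) (h (h (m)))) : B
        (k) : B
      (t (k)) : A
          x_B : B
        (w x_B) : A
      (h (w x_B)) : A
    (u (t (k)) (h (w x_B))) : B
  (f (u (w x_B) (h (h (m)))) (u (t (k)) (h (w x_B)))) : B
  (k) : B
(f (f (u (w x_B) (h (h (m)))) (u (t (k)) (h (w x_B)))) (k)) : B


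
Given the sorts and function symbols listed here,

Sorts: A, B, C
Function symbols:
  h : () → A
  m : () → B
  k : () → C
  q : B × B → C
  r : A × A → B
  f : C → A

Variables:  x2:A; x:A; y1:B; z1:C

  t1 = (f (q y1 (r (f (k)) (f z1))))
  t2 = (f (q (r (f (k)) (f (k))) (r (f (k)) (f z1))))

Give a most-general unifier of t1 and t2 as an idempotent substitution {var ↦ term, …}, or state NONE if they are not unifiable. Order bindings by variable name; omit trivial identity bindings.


{y1 ↦ (r (f (k)) (f (k)))}


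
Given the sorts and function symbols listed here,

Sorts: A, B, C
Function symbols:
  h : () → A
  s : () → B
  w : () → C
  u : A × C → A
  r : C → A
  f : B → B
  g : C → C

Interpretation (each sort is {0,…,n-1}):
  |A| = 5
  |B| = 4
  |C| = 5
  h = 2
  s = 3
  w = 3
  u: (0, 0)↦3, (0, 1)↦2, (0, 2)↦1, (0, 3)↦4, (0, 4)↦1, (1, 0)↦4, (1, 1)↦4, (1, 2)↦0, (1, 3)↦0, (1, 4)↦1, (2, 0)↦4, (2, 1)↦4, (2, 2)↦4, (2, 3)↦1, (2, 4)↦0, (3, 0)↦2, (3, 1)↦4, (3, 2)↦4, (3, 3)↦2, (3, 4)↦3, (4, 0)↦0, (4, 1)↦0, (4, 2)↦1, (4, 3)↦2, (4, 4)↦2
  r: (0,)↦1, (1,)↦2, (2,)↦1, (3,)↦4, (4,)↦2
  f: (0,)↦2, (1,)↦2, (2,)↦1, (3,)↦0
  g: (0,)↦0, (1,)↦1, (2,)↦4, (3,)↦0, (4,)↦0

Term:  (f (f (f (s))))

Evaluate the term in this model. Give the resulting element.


  s = 3
  (f (s)) = f(3,) = 0
  (f (f (s))) = f(0,) = 2
  (f (f (f (s)))) = f(2,) = 1

value = 1


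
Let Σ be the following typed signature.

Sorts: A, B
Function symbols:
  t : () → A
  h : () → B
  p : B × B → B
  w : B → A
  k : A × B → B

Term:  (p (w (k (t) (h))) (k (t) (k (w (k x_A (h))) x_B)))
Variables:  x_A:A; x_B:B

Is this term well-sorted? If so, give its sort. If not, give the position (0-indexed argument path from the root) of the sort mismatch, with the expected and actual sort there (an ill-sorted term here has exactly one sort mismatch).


ill-sorted at position [0]: expected B, got A

      (t) : A
      (h) : B
    (k (t) (h)) : B
  (w (k (t) (h))) : A
    (t) : A
          x_A : A
          (h) : B
        (k x_A (h)) : B
      (w (k x_A (h))) : A
      x_B : B
    (k (w (k x_A (h))) x_B) : B
  (k (t) (k (w (k x_A (h))) x_B)) : B
(p (w (k (t) (h))) (k (t) (k (w (k x_A (h))) x_B))) : ✗ arg 0 at [0] has sort A, expected B


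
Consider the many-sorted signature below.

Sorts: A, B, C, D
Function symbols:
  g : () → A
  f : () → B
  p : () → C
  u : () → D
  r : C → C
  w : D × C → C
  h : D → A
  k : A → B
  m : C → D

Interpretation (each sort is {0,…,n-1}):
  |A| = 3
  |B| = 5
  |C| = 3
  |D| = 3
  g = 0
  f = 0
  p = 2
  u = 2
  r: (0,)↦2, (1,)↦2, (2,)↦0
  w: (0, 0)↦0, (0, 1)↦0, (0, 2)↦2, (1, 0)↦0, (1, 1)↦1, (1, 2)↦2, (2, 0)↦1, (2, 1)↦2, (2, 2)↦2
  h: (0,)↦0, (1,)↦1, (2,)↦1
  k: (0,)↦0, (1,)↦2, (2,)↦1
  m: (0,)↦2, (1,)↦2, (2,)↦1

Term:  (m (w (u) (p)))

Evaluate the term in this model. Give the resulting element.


  u = 2
  p = 2
  (w (u) (p)) = w(2, 2) = 2
  (m (w (u) (p))) = m(2,) = 1

value = 1


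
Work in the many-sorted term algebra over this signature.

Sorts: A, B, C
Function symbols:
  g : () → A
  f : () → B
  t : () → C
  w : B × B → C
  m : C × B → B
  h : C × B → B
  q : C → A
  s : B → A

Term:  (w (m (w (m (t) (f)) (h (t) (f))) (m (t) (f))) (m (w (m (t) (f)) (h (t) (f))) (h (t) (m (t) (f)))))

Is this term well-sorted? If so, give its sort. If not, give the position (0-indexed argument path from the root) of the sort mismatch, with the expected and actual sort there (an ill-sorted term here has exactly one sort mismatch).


        (t) : C
        (f) : B
      (m (t) (f)) : B
        (t) : C
        (f) : B
      (h (t) (f)) : B
    (w (m (t) (f)) (h (t) (f))) : C
      (t) : C
      (f) : B
    (m (t) (f)) : B
  (m (w (m (t) (f)) (h (t) (f))) (m (t) (f))) : B
        (t) : C
        (f) : B
      (m (t) (f)) : B
        (t) : C
        (f) : B
      (h (t) (f)) : B
    (w (m (t) (f)) (h (t) (f))) : C
      (t) : C
        (t) : C
        (f) : B
      (m (t) (f)) : B
    (h (t) (m (t) (f))) : B
  (m (w (m (t) (f)) (h (t) (f))) (h (t) (m (t) (f)))) : B
(w (m (w (m (t) (f)) (h (t) (f))) (m (t) (f))) (m (w (m (t) (f)) (h (t) (f))) (h (t) (m (t) (f))))) : C

well-sorted; sort = C


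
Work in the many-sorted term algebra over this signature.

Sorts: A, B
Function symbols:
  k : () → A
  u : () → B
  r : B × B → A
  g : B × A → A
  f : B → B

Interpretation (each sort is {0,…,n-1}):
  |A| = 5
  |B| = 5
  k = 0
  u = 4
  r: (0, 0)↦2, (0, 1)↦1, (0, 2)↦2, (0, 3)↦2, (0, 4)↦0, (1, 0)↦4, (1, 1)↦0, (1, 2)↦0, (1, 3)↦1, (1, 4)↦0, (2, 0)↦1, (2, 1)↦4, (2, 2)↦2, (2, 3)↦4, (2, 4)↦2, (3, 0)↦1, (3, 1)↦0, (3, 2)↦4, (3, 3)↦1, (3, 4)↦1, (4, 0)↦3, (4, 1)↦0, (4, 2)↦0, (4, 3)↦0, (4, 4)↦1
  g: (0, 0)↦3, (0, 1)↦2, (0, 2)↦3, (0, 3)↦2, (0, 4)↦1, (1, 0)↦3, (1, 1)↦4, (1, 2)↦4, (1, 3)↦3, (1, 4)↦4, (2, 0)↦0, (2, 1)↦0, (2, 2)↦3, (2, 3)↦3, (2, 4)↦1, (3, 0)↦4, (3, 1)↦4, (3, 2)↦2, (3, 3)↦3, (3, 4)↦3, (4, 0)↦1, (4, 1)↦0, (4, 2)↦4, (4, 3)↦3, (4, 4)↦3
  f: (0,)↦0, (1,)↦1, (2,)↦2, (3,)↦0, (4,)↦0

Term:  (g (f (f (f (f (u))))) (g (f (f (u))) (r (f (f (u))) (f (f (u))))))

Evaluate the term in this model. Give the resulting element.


value = 2

  u = 4
  (f (u)) = f(4,) = 0
  (f (f (u))) = f(0,) = 0
  (f (f (f (u)))) = f(0,) = 0
  (f (f (f (f (u))))) = f(0,) = 0
  u = 4
  (f (u)) = f(4,) = 0
  (f (f (u))) = f(0,) = 0
  u = 4
  (f (u)) = f(4,) = 0
  (f (f (u))) = f(0,) = 0
  u = 4
  (f (u)) = f(4,) = 0
  (f (f (u))) = f(0,) = 0
  (r (f (f (u))) (f (f (u)))) = r(0, 0) = 2
  (g (f (f (u))) (r (f (f (u))) (f (f (u))))) = g(0, 2) = 3
  (g (f (f (f (f (u))))) (g (f (f (u))) (r (f (f (u))) (f (f (u)))))) = g(0, 3) = 2


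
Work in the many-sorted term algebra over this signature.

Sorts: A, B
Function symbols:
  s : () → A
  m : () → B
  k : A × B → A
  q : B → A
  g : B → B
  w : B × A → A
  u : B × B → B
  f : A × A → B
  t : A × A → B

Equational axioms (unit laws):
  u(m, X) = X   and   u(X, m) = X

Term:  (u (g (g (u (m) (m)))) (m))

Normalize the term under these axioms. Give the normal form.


1. (u (g (g (u (m) (m)))) (m))  →  (g (g (u (m) (m))))
2. (g (g (u (m) (m))))  →  (g (g (m)))

normal form = (g (g (m)))


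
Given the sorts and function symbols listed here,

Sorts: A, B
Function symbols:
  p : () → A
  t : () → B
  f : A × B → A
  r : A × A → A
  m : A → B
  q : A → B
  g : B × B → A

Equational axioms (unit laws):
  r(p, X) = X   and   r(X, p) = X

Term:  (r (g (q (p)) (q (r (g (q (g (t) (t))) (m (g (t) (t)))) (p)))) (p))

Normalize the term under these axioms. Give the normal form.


1. (r (g (q (p)) (q (r (g (q (g (t) (t))) (m (g (t) (t)))) (p)))) (p))  →  (g (q (p)) (q (r (g (q (g (t) (t))) (m (g (t) (t)))) (p))))
2. (g (q (p)) (q (r (g (q (g (t) (t))) (m (g (t) (t)))) (p))))  →  (g (q (p)) (q (g (q (g (t) (t))) (m (g (t) (t))))))

normal form = (g (q (p)) (q (g (q (g (t) (t))) (m (g (t) (t))))))


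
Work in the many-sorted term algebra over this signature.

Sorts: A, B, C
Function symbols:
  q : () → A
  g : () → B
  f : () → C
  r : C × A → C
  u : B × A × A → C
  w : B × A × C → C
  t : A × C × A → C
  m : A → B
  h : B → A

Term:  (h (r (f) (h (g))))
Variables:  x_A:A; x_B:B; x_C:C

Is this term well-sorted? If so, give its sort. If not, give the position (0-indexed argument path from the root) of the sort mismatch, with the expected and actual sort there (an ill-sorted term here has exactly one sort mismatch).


ill-sorted at position [0]: expected B, got C

    (f) : C
      (g) : B
    (h (g)) : A
  (r (f) (h (g))) : C
(h (r (f) (h (g)))) : ✗ arg 0 at [0] has sort C, expected B


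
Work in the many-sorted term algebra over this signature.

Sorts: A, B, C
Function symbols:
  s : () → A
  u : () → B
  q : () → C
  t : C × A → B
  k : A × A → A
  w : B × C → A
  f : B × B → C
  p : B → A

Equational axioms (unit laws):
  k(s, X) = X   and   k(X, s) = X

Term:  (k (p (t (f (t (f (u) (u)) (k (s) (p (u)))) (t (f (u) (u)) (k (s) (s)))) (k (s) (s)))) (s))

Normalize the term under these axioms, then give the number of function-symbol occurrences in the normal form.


1. (k (p (t (f (t (f (u) (u)) (k (s) (p (u)))) (t (f (u) (u)) (k (s) (s)))) (k (s) (s)))) (s))  →  (p (t (f (t (f (u) (u)) (k (s) (p (u)))) (t (f (u) (u)) (k (s) (s)))) (k (s) (s))))
2. (p (t (f (t (f (u) (u)) (k (s) (p (u)))) (t (f (u) (u)) (k (s) (s)))) (k (s) (s))))  →  (p (t (f (t (f (u) (u)) (p (u))) (t (f (u) (u)) (k (s) (s)))) (k (s) (s))))
3. (p (t (f (t (f (u) (u)) (p (u))) (t (f (u) (u)) (k (s) (s)))) (k (s) (s))))  →  (p (t (f (t (f (u) (u)) (p (u))) (t (f (u) (u)) (s))) (k (s) (s))))
4. (p (t (f (t (f (u) (u)) (p (u))) (t (f (u) (u)) (s))) (k (s) (s))))  →  (p (t (f (t (f (u) (u)) (p (u))) (t (f (u) (u)) (s))) (s)))
normal form: (p (t (f (t (f (u) (u)) (p (u))) (t (f (u) (u)) (s))) (s)))

size = 15


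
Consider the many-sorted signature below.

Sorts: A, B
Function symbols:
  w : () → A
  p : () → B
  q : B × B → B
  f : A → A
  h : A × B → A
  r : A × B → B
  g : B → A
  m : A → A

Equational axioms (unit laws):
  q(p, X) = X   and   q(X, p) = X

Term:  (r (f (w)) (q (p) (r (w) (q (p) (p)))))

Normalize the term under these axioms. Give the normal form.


normal form = (r (f (w)) (r (w) (p)))

1. (r (f (w)) (q (p) (r (w) (q (p) (p)))))  →  (r (f (w)) (r (w) (q (p) (p))))
2. (r (f (w)) (r (w) (q (p) (p))))  →  (r (f (w)) (r (w) (p)))


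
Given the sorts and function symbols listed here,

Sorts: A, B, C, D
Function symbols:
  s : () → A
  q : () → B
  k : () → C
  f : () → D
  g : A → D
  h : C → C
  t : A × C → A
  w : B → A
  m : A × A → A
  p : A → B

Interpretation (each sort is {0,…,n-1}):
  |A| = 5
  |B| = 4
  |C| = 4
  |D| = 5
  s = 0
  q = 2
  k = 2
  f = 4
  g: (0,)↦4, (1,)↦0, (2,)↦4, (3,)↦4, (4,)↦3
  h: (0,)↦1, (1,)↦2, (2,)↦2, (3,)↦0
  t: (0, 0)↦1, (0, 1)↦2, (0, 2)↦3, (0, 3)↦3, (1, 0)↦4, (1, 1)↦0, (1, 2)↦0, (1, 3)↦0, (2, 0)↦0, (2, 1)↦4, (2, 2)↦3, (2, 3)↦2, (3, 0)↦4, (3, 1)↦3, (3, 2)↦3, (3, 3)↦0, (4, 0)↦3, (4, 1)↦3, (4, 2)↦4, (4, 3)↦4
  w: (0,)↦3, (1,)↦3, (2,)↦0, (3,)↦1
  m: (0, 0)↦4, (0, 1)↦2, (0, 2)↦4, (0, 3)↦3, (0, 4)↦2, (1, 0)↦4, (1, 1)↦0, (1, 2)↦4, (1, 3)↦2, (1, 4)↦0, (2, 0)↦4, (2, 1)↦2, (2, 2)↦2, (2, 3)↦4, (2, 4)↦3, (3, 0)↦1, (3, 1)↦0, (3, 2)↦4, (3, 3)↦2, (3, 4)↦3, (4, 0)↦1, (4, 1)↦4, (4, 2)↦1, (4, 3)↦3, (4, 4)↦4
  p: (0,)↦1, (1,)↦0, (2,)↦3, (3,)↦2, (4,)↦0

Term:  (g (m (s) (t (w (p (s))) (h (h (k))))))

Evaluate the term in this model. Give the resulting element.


  s = 0
  s = 0
  (p (s)) = p(0,) = 1
  (w (p (s))) = w(1,) = 3
  k = 2
  (h (k)) = h(2,) = 2
  (h (h (k))) = h(2,) = 2
  (t (w (p (s))) (h (h (k)))) = t(3, 2) = 3
  (m (s) (t (w (p (s))) (h (h (k))))) = m(0, 3) = 3
  (g (m (s) (t (w (p (s))) (h (h (k)))))) = g(3,) = 4

value = 4


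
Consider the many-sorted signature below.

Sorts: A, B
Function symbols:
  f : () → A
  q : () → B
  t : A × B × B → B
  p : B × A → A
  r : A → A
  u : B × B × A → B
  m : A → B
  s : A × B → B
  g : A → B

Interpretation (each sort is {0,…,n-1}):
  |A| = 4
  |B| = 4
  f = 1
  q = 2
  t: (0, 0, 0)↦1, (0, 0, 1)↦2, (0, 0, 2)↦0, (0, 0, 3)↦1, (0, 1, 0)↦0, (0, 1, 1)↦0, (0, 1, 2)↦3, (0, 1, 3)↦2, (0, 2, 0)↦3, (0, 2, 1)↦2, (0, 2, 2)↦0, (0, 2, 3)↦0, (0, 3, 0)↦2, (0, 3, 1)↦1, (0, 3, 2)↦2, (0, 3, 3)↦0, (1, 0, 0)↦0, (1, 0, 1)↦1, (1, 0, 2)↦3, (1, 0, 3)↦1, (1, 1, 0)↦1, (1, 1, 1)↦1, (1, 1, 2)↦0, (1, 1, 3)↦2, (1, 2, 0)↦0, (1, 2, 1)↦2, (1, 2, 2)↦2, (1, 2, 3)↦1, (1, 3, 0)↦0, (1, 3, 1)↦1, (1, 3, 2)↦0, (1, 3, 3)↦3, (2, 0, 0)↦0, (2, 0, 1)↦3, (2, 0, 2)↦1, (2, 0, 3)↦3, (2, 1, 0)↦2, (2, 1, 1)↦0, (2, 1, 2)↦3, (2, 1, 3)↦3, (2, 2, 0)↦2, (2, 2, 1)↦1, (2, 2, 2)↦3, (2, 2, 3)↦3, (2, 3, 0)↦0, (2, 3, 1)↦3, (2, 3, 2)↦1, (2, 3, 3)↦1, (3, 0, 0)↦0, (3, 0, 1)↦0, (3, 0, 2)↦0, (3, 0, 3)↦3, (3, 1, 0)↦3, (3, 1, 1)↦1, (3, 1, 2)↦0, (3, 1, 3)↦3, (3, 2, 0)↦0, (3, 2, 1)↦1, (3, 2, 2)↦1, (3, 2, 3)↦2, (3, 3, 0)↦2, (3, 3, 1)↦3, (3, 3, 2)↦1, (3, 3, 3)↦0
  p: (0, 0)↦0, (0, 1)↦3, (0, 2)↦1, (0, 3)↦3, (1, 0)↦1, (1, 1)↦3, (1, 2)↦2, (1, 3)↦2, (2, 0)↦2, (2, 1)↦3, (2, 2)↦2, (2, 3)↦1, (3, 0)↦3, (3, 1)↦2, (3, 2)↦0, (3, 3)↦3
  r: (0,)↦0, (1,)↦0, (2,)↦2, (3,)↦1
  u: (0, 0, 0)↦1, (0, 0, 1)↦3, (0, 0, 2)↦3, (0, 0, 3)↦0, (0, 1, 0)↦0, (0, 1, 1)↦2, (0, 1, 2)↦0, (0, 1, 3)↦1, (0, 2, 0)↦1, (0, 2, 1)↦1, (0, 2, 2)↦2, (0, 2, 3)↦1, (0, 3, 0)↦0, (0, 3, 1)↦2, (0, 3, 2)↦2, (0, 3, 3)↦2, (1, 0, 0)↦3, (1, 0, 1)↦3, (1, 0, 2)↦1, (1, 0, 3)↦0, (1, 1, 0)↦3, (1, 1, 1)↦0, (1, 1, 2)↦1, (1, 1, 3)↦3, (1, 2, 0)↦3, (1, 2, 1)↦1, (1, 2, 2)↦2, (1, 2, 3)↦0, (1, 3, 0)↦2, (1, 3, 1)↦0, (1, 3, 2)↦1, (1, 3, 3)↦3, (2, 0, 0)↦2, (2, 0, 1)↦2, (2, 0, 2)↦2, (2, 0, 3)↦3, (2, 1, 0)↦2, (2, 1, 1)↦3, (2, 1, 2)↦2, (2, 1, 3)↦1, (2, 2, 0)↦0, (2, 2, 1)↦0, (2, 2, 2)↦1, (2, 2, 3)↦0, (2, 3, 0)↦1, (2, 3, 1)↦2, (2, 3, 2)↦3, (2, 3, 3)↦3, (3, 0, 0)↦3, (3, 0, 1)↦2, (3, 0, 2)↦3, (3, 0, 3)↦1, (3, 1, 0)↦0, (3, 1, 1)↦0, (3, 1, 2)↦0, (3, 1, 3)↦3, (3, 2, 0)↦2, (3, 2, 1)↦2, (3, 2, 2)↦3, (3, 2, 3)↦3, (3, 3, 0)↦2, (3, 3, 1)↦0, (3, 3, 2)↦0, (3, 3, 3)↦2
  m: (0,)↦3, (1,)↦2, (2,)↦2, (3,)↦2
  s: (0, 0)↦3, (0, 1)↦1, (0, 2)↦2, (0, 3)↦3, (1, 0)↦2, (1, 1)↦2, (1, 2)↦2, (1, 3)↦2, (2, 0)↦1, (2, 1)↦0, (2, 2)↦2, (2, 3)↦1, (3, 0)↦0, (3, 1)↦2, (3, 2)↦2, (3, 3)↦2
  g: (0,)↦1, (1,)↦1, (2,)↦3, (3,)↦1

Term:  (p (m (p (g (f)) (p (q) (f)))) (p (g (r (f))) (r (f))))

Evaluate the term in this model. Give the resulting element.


value = 3

  f = 1
  (g (f)) = g(1,) = 1
  q = 2
  f = 1
  (p (q) (f)) = p(2, 1) = 3
  (p (g (f)) (p (q) (f))) = p(1, 3) = 2
  (m (p (g (f)) (p (q) (f)))) = m(2,) = 2
  f = 1
  (r (f)) = r(1,) = 0
  (g (r (f))) = g(0,) = 1
  f = 1
  (r (f)) = r(1,) = 0
  (p (g (r (f))) (r (f))) = p(1, 0) = 1
  (p (m (p (g (f)) (p (q) (f)))) (p (g (r (f))) (r (f)))) = p(2, 1) = 3


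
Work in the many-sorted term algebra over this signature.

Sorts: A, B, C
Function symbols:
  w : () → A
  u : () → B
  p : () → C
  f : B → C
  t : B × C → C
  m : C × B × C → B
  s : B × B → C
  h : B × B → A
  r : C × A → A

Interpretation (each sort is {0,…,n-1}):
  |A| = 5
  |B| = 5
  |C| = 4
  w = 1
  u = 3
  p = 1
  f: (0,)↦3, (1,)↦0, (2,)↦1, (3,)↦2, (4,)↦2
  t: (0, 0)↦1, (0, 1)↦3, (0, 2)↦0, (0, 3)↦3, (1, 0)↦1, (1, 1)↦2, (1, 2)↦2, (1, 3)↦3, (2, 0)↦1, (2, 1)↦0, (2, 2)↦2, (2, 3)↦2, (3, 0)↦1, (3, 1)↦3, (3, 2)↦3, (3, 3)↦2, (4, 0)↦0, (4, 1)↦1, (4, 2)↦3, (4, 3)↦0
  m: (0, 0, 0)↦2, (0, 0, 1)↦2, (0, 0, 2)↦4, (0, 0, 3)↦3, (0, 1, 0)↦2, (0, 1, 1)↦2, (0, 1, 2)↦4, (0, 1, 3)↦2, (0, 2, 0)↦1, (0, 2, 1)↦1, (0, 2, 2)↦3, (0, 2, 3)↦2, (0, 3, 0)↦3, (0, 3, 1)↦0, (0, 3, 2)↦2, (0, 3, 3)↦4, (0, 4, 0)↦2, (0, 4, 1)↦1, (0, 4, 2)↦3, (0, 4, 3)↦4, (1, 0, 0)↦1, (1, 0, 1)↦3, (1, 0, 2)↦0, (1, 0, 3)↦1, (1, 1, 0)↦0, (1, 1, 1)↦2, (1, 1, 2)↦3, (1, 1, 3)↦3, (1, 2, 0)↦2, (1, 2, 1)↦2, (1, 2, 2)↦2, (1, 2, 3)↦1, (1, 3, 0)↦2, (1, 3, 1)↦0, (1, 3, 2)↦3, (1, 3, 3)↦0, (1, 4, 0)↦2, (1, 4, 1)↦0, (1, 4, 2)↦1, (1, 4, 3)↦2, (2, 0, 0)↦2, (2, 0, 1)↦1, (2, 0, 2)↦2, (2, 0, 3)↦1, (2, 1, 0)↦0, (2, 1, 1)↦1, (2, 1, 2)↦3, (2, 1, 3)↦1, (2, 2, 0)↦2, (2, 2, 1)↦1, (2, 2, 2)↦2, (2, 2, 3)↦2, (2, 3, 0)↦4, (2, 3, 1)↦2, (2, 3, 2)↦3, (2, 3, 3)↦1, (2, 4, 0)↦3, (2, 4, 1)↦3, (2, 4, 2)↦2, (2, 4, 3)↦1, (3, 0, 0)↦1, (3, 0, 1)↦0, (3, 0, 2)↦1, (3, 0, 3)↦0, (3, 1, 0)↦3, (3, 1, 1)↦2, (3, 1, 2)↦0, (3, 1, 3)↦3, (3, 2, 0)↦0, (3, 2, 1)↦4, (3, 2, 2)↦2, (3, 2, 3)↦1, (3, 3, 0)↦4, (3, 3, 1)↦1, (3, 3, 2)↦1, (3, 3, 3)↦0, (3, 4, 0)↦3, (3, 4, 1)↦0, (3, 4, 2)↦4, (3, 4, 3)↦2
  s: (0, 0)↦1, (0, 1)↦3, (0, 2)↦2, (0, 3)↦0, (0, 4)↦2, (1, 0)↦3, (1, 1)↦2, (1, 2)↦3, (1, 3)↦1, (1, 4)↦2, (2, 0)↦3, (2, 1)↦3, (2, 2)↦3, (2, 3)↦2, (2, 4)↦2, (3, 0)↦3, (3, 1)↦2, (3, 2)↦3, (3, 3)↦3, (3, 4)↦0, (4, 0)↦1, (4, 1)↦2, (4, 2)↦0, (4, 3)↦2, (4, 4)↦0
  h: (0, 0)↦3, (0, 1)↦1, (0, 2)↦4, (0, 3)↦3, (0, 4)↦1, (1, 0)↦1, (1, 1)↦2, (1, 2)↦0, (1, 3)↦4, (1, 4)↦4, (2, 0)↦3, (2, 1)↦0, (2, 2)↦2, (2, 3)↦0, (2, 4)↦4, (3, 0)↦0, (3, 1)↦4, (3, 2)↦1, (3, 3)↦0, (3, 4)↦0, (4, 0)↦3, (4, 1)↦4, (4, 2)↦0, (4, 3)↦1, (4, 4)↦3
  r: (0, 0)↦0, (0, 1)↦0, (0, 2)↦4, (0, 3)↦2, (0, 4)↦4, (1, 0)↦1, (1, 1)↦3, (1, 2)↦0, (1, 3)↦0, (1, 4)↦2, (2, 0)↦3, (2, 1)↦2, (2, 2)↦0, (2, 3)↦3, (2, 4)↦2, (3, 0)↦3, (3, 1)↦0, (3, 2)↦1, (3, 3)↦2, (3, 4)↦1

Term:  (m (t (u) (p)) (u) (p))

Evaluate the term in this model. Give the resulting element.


  u = 3
  p = 1
  (t (u) (p)) = t(3, 1) = 3
  u = 3
  p = 1
  (m (t (u) (p)) (u) (p)) = m(3, 3, 1) = 1

value = 1


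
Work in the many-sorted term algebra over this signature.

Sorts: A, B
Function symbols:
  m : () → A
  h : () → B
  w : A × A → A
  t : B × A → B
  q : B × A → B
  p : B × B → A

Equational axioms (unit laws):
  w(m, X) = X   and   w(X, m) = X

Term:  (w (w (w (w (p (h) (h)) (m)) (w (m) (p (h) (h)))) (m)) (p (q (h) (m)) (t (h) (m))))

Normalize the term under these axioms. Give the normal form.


normal form = (w (w (p (h) (h)) (p (h) (h))) (p (q (h) (m)) (t (h) (m))))

1. (w (w (w (w (p (h) (h)) (m)) (w (m) (p (h) (h)))) (m)) (p (q (h) (m)) (t (h) (m))))  →  (w (w (w (p (h) (h)) (m)) (w (m) (p (h) (h)))) (p (q (h) (m)) (t (h) (m))))
2. (w (w (w (p (h) (h)) (m)) (w (m) (p (h) (h)))) (p (q (h) (m)) (t (h) (m))))  →  (w (w (p (h) (h)) (w (m) (p (h) (h)))) (p (q (h) (m)) (t (h) (m))))
3. (w (w (p (h) (h)) (w (m) (p (h) (h)))) (p (q (h) (m)) (t (h) (m))))  →  (w (w (p (h) (h)) (p (h) (h))) (p (q (h) (m)) (t (h) (m))))


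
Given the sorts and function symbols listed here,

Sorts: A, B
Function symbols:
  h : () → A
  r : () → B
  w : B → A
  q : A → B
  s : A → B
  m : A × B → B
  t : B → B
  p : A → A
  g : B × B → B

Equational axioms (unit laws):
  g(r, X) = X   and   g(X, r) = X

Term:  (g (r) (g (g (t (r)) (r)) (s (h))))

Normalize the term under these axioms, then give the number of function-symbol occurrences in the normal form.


1. (g (r) (g (g (t (r)) (r)) (s (h))))  →  (g (g (t (r)) (r)) (s (h)))
2. (g (g (t (r)) (r)) (s (h)))  →  (g (t (r)) (s (h)))
normal form: (g (t (r)) (s (h)))

size = 5


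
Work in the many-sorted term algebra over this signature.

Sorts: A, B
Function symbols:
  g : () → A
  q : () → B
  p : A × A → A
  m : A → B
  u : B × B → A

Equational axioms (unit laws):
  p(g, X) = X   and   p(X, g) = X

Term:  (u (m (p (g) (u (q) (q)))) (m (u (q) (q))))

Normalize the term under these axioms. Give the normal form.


normal form = (u (m (u (q) (q))) (m (u (q) (q))))

1. (u (m (p (g) (u (q) (q)))) (m (u (q) (q))))  →  (u (m (u (q) (q))) (m (u (q) (q))))


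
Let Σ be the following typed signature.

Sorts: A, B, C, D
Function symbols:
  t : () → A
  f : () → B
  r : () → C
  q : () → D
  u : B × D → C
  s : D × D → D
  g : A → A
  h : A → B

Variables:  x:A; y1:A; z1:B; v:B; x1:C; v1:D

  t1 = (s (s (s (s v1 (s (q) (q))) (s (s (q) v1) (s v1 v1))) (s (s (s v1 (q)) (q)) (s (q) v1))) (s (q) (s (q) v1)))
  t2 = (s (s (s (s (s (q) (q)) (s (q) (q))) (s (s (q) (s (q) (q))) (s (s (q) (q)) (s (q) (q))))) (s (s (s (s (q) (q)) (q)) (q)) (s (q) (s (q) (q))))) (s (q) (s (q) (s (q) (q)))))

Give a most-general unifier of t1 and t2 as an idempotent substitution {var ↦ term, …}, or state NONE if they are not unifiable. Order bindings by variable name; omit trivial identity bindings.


{v1 ↦ (s (q) (q))}


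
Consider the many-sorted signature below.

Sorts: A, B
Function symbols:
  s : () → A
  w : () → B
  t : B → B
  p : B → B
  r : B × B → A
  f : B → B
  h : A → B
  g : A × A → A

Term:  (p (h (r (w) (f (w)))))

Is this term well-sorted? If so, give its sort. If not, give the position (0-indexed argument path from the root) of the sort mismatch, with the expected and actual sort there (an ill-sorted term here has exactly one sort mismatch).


well-sorted; sort = B

      (w) : B
        (w) : B
      (f (w)) : B
    (r (w) (f (w))) : A
  (h (r (w) (f (w)))) : B
(p (h (r (w) (f (w))))) : B


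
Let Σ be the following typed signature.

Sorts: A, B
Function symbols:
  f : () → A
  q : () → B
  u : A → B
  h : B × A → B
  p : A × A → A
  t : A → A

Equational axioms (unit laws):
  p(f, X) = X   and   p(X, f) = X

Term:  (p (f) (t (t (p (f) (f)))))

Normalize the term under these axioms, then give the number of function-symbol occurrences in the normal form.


size = 3

1. (p (f) (t (t (p (f) (f)))))  →  (t (t (p (f) (f))))
2. (t (t (p (f) (f))))  →  (t (t (f)))
normal form: (t (t (f)))


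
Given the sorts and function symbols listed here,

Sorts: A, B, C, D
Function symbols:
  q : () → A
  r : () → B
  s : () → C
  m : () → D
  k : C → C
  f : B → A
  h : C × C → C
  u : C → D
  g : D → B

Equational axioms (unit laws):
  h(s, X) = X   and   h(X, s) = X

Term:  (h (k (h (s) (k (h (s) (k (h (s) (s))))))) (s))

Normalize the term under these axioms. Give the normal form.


1. (h (k (h (s) (k (h (s) (k (h (s) (s))))))) (s))  →  (k (h (s) (k (h (s) (k (h (s) (s)))))))
2. (k (h (s) (k (h (s) (k (h (s) (s)))))))  →  (k (k (h (s) (k (h (s) (s))))))
3. (k (k (h (s) (k (h (s) (s))))))  →  (k (k (k (h (s) (s)))))
4. (k (k (k (h (s) (s)))))  →  (k (k (k (s))))

normal form = (k (k (k (s))))


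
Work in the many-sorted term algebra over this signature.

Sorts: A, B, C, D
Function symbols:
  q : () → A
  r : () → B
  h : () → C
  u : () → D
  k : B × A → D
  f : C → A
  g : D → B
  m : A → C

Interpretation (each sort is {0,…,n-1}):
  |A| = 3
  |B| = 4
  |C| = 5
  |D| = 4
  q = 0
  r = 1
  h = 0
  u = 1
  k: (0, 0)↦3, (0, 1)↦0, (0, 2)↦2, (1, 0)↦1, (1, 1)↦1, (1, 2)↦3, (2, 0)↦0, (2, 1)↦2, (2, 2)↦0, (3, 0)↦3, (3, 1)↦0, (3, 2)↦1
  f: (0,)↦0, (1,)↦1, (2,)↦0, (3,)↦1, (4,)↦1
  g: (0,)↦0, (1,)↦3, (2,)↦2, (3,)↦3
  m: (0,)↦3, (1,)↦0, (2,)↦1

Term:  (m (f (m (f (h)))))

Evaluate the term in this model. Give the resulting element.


  h = 0
  (f (h)) = f(0,) = 0
  (m (f (h))) = m(0,) = 3
  (f (m (f (h)))) = f(3,) = 1
  (m (f (m (f (h))))) = m(1,) = 0

value = 0


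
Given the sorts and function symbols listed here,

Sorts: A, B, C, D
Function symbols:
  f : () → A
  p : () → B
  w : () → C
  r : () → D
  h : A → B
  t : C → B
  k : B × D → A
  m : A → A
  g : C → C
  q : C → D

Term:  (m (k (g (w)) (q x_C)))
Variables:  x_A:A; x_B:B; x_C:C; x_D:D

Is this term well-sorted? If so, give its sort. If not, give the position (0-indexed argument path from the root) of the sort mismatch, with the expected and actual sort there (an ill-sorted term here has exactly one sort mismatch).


      (w) : C
    (g (w)) : C
      x_C : C
    (q x_C) : D
  (k (g (w)) (q x_C)) : ✗ arg 0 at [0, 0] has sort C, expected B

ill-sorted at position [0, 0]: expected B, got C


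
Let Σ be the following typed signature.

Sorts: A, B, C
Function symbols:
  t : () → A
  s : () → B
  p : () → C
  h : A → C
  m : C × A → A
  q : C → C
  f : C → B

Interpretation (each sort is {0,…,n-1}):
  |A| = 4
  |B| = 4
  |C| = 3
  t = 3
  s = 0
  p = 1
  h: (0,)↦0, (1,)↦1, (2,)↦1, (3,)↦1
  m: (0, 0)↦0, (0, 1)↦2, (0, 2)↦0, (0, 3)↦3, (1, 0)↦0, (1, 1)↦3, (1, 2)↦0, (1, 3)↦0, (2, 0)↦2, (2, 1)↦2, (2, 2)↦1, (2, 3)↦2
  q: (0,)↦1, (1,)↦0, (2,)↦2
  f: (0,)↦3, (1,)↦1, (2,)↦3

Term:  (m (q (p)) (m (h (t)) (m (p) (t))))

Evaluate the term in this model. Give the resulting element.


  p = 1
  (q (p)) = q(1,) = 0
  t = 3
  (h (t)) = h(3,) = 1
  p = 1
  t = 3
  (m (p) (t)) = m(1, 3) = 0
  (m (h (t)) (m (p) (t))) = m(1, 0) = 0
  (m (q (p)) (m (h (t)) (m (p) (t)))) = m(0, 0) = 0

value = 0
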